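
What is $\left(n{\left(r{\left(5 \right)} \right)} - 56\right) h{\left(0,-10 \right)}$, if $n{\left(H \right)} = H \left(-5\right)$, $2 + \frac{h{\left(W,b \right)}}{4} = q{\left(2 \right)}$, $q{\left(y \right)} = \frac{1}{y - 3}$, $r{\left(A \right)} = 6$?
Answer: $1032$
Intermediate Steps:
$q{\left(y \right)} = \frac{1}{-3 + y}$
$h{\left(W,b \right)} = -12$ ($h{\left(W,b \right)} = -8 + \frac{4}{-3 + 2} = -8 + \frac{4}{-1} = -8 + 4 \left(-1\right) = -8 - 4 = -12$)
$n{\left(H \right)} = - 5 H$
$\left(n{\left(r{\left(5 \right)} \right)} - 56\right) h{\left(0,-10 \right)} = \left(\left(-5\right) 6 - 56\right) \left(-12\right) = \left(-30 - 56\right) \left(-12\right) = \left(-86\right) \left(-12\right) = 1032$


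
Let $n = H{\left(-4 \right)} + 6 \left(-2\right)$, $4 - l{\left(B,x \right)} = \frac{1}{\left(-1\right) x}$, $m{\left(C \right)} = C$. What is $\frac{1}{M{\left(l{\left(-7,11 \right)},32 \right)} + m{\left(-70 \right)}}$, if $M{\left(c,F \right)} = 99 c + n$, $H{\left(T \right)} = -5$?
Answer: $\frac{1}{318} \approx 0.0031447$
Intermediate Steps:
$l{\left(B,x \right)} = 4 + \frac{1}{x}$ ($l{\left(B,x \right)} = 4 - \frac{1}{\left(-1\right) x} = 4 - - \frac{1}{x} = 4 + \frac{1}{x}$)
$n = -17$ ($n = -5 + 6 \left(-2\right) = -5 - 12 = -17$)
$M{\left(c,F \right)} = -17 + 99 c$ ($M{\left(c,F \right)} = 99 c - 17 = -17 + 99 c$)
$\frac{1}{M{\left(l{\left(-7,11 \right)},32 \right)} + m{\left(-70 \right)}} = \frac{1}{\left(-17 + 99 \left(4 + \frac{1}{11}\right)\right) - 70} = \frac{1}{\left(-17 + 99 \cdot \frac{45}{11}\right) - 70} = \frac{1}{\left(-17 + 405\right) - 70} = \frac{1}{388 - 70} = \frac{1}{318}$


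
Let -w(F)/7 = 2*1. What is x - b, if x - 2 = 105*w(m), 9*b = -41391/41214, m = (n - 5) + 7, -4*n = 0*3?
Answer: -20165851/13738 ≈ -1467.9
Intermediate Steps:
n = 0 (n = -0*3 = -¼*0 = 0)
m = 2 (m = (0 - 5) + 7 = -5 + 7 = 2)
w(F) = -14
b = -1533/13738 (b = (-41391/41214)/9 = (-41391*1/41214)/9 = (⅑)*(-13797/13738) = -1533/13738 ≈ -0.11159)
x = -1468 (x = 2 + 105*(-14) = 2 - 1470 = -1468)
x - b = -1468 - 1*(-1533/13738) = -1468 + 1533/13738 = -20165851/13738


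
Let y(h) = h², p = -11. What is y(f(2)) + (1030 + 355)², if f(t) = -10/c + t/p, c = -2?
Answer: 232108034/121 ≈ 1.9182e+6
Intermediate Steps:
f(t) = 5 - t/11 (f(t) = -10/(-2) + t/(-11) = -10*(-½) + t*(-1/11) = 5 - t/11)
y(f(2)) + (1030 + 355)² = (5 - 1/11*2)² + (1030 + 355)² = (5 - 2/11)² + 1385² = (53/11)² + 1918225 = 2809/121 + 1918225 = 232108034/121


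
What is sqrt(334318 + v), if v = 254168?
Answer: sqrt(588486) ≈ 767.13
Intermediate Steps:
sqrt(334318 + v) = sqrt(334318 + 254168) = sqrt(588486)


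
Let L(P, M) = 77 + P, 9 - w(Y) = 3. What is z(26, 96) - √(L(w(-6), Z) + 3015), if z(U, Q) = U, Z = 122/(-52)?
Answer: 26 - √3098 ≈ -29.660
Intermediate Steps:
w(Y) = 6 (w(Y) = 9 - 1*3 = 9 - 3 = 6)
Z = -61/26 (Z = 122*(-1/52) = -61/26 ≈ -2.3462)
z(26, 96) - √(L(w(-6), Z) + 3015) = 26 - √((77 + 6) + 3015) = 26 - √(83 + 3015) = 26 - √3098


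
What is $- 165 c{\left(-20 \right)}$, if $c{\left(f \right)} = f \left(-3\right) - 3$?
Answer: $-9405$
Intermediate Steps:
$c{\left(f \right)} = -3 - 3 f$ ($c{\left(f \right)} = - 3 f - 3 = -3 - 3 f$)
$- 165 c{\left(-20 \right)} = - 165 \left(-3 - -60\right) = - 165 \left(-3 + 60\right) = \left(-165\right) 57 = -9405$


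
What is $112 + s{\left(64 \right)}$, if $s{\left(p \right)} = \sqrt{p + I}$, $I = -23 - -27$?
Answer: $112 + 2 \sqrt{17} \approx 120.25$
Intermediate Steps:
$I = 4$ ($I = -23 + 27 = 4$)
$s{\left(p \right)} = \sqrt{4 + p}$ ($s{\left(p \right)} = \sqrt{p + 4} = \sqrt{4 + p}$)
$112 + s{\left(64 \right)} = 112 + \sqrt{4 + 64} = 112 + \sqrt{68} = 112 + 2 \sqrt{17}$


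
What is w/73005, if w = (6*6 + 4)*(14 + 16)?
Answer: 80/4867 ≈ 0.016437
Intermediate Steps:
w = 1200 (w = (36 + 4)*30 = 40*30 = 1200)
w/73005 = 1200/73005 = 1200*(1/73005) = 80/4867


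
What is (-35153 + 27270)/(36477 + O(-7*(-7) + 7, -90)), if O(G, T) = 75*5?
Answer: -7883/36852 ≈ -0.21391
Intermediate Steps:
O(G, T) = 375
(-35153 + 27270)/(36477 + O(-7*(-7) + 7, -90)) = (-35153 + 27270)/(36477 + 375) = -7883/36852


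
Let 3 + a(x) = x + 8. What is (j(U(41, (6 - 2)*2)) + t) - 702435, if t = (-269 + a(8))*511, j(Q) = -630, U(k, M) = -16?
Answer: -833881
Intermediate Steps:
a(x) = 5 + x (a(x) = -3 + (x + 8) = -3 + (8 + x) = 5 + x)
t = -130816 (t = (-269 + (5 + 8))*511 = (-269 + 13)*511 = -256*511 = -130816)
(j(U(41, (6 - 2)*2)) + t) - 702435 = (-630 - 130816) - 702435 = -131446 - 702435 = -833881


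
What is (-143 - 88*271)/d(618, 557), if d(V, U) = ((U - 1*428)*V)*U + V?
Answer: -7997/14801924 ≈ -0.00054027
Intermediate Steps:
d(V, U) = V + U*V*(-428 + U) (d(V, U) = ((U - 428)*V)*U + V = ((-428 + U)*V)*U + V = (V*(-428 + U))*U + V = U*V*(-428 + U) + V = V + U*V*(-428 + U))
(-143 - 88*271)/d(618, 557) = (-143 - 88*271)/((618*(1 + 557² - 428*557))) = (-143 - 23848)/((618*(1 + 310249 - 238396))) = -23991/(618*71854) = -23991/44405772 = -23991*1/44405772 = -7997/14801924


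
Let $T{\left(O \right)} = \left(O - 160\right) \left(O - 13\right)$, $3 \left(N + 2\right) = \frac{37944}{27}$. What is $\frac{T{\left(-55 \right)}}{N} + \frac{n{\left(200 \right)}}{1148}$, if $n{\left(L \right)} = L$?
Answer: $\frac{18986680}{602413} \approx 31.518$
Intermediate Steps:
$N = \frac{4198}{9}$ ($N = -2 + \frac{37944 \cdot \frac{1}{27}}{3} = -2 + \frac{1}{3} \cdot \frac{4216}{3} = -2 + \frac{4216}{9} = \frac{4198}{9} \approx 466.44$)
$T{\left(O \right)} = \left(-160 + O\right) \left(-13 + O\right)$
$\frac{T{\left(-55 \right)}}{N} + \frac{n{\left(200 \right)}}{1148} = \frac{2080 + \left(-55\right)^{2} - -9515}{\frac{4198}{9}} + \frac{200}{1148} = \left(2080 + 3025 + 9515\right) \frac{9}{4198} + 200 \cdot \frac{1}{1148} = 14620 \cdot \frac{9}{4198} + \frac{50}{287} = \frac{65790}{2099} + \frac{50}{287} = \frac{18986680}{602413}$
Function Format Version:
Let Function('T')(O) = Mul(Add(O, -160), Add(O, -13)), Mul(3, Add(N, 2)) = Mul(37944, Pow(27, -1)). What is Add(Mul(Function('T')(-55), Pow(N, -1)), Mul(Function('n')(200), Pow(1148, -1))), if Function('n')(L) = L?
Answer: Rational(18986680, 602413) ≈ 31.518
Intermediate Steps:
N = Rational(4198, 9) (N = Add(-2, Mul(Rational(1, 3), Mul(37944, Pow(27, -1)))) = Add(-2, Mul(Rational(1, 3), Mul(37944, Rational(1, 27)))) = Add(-2, Mul(Rational(1, 3), Rational(4216, 3))) = Add(-2, Rational(4216, 9)) = Rational(4198, 9) ≈ 466.44)
Function('T')(O) = Mul(Add(-160, O), Add(-13, O))
Add(Mul(Function('T')(-55), Pow(N, -1)), Mul(Function('n')(200), Pow(1148, -1))) = Add(Mul(Add(2080, Pow(-55, 2), Mul(-173, -55)), Pow(Rational(4198, 9), -1)), Mul(200, Pow(1148, -1))) = Add(Mul(Add(2080, 3025, 9515), Rational(9, 4198)), Mul(200, Rational(1, 1148))) = Add(Mul(14620, Rational(9, 4198)), Rational(50, 287)) = Add(Rational(65790, 2099), Rational(50, 287)) = Rational(18986680, 602413)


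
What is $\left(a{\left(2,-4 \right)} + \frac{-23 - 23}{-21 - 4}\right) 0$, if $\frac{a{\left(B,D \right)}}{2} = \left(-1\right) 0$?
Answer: $0$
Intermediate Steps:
$a{\left(B,D \right)} = 0$ ($a{\left(B,D \right)} = 2 \left(\left(-1\right) 0\right) = 2 \cdot 0 = 0$)
$\left(a{\left(2,-4 \right)} + \frac{-23 - 23}{-21 - 4}\right) 0 = \left(0 + \frac{-23 - 23}{-21 - 4}\right) 0 = \left(0 - \frac{46}{-25}\right) 0 = \left(0 - - \frac{46}{25}\right) 0 = \left(0 + \frac{46}{25}\right) 0 = \frac{46}{25} \cdot 0 = 0$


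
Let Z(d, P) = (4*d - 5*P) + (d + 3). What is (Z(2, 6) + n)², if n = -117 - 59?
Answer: 37249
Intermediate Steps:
n = -176
Z(d, P) = 3 - 5*P + 5*d (Z(d, P) = (-5*P + 4*d) + (3 + d) = 3 - 5*P + 5*d)
(Z(2, 6) + n)² = ((3 - 5*6 + 5*2) - 176)² = ((3 - 30 + 10) - 176)² = (-17 - 176)² = (-193)² = 37249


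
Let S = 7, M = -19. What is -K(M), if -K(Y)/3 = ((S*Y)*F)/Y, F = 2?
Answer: 42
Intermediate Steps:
K(Y) = -42 (K(Y) = -3*(7*Y)*2/Y = -3*14*Y/Y = -3*14 = -42)
-K(M) = -1*(-42) = 42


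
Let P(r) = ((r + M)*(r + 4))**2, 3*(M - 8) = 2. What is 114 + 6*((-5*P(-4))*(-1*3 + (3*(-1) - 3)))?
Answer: 114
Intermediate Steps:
M = 26/3 (M = 8 + (1/3)*2 = 8 + 2/3 = 26/3 ≈ 8.6667)
P(r) = (4 + r)**2*(26/3 + r)**2 (P(r) = ((r + 26/3)*(r + 4))**2 = ((26/3 + r)*(4 + r))**2 = ((4 + r)*(26/3 + r))**2 = (4 + r)**2*(26/3 + r)**2)
114 + 6*((-5*P(-4))*(-1*3 + (3*(-1) - 3))) = 114 + 6*((-5*(4 - 4)**2*(26 + 3*(-4))**2/9)*(-1*3 + (3*(-1) - 3))) = 114 + 6*((-5*0**2*(26 - 12)**2/9)*(-3 + (-3 - 3))) = 114 + 6*((-5*0*14**2/9)*(-3 - 6)) = 114 + 6*(-5*0*196/9*(-9)) = 114 + 6*(-5*0*(-9)) = 114 + 6*(0*(-9)) = 114 + 6*0 = 114 + 0 = 114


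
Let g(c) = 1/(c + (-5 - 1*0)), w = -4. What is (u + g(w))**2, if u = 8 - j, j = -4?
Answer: 11449/81 ≈ 141.35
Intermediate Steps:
g(c) = 1/(-5 + c) (g(c) = 1/(c + (-5 + 0)) = 1/(c - 5) = 1/(-5 + c))
u = 12 (u = 8 - 1*(-4) = 8 + 4 = 12)
(u + g(w))**2 = (12 + 1/(-5 - 4))**2 = (12 + 1/(-9))**2 = (12 - 1/9)**2 = (107/9)**2 = 11449/81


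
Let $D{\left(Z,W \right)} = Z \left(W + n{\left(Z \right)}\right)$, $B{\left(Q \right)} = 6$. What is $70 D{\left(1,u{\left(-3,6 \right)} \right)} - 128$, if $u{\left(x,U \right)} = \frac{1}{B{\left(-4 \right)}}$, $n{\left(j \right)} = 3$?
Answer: $\frac{281}{3} \approx 93.667$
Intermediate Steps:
$u{\left(x,U \right)} = \frac{1}{6}$
$D{\left(Z,W \right)} = Z \left(3 + W\right)$ ($D{\left(Z,W \right)} = Z \left(W + 3\right) = Z \left(3 + W\right)$)
$70 D{\left(1,u{\left(-3,6 \right)} \right)} - 128 = 70 \cdot 1 \left(3 + \frac{1}{6}\right) - 128 = 70 \cdot 1 \cdot \frac{19}{6} - 128 = 70 \cdot \frac{19}{6} - 128 = \frac{665}{3} - 128 = \frac{281}{3}$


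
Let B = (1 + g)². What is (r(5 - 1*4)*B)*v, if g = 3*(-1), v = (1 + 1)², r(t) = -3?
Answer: -48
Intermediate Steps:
v = 4 (v = 2² = 4)
g = -3
B = 4 (B = (1 - 3)² = (-2)² = 4)
(r(5 - 1*4)*B)*v = -3*4*4 = -12*4 = -48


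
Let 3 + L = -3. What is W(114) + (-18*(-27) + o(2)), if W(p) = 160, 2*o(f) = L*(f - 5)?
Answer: 655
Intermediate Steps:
L = -6 (L = -3 - 3 = -6)
o(f) = 15 - 3*f (o(f) = (-6*(f - 5))/2 = (-6*(-5 + f))/2 = (30 - 6*f)/2 = 15 - 3*f)
W(114) + (-18*(-27) + o(2)) = 160 + (-18*(-27) + (15 - 3*2)) = 160 + (486 + (15 - 6)) = 160 + (486 + 9) = 160 + 495 = 655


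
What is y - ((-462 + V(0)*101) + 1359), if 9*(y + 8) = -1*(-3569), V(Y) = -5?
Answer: -31/9 ≈ -3.4444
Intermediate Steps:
y = 3497/9 (y = -8 + (-1*(-3569))/9 = -8 + (1/9)*3569 = -8 + 3569/9 = 3497/9 ≈ 388.56)
y - ((-462 + V(0)*101) + 1359) = 3497/9 - ((-462 - 5*101) + 1359) = 3497/9 - ((-462 - 505) + 1359) = 3497/9 - (-967 + 1359) = 3497/9 - 1*392 = 3497/9 - 392 = -31/9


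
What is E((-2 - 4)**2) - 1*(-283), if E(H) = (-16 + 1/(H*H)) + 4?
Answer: 351217/1296 ≈ 271.00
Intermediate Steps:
E(H) = -12 + H**(-2) (E(H) = (-16 + 1/(H**2)) + 4 = (-16 + H**(-2)) + 4 = -12 + H**(-2))
E((-2 - 4)**2) - 1*(-283) = (-12 + ((-2 - 4)**2)**(-2)) - 1*(-283) = (-12 + ((-6)**2)**(-2)) + 283 = (-12 + 36**(-2)) + 283 = (-12 + 1/1296) + 283 = -15551/1296 + 283 = 351217/1296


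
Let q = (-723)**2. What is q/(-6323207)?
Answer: -522729/6323207 ≈ -0.082668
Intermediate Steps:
q = 522729
q/(-6323207) = 522729/(-6323207) = 522729*(-1/6323207) = -522729/6323207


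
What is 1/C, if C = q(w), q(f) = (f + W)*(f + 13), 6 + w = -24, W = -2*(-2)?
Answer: 1/442 ≈ 0.0022624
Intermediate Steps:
W = 4
w = -30 (w = -6 - 24 = -30)
q(f) = (4 + f)*(13 + f) (q(f) = (f + 4)*(f + 13) = (4 + f)*(13 + f))
C = 442 (C = 52 + (-30)² + 17*(-30) = 52 + 900 - 510 = 442)
1/C = 1/442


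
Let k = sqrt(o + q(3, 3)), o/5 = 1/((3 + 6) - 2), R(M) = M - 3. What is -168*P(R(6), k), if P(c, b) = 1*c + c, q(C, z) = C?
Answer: -1008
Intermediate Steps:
R(M) = -3 + M
o = 5/7 (o = 5/((3 + 6) - 2) = 5/(9 - 2) = 5/7 ≈ 0.71429)
k = sqrt(182)/7 (k = sqrt(5/7 + 3) = sqrt(26/7) = sqrt(182)/7 ≈ 1.9272)
P(c, b) = 2*c (P(c, b) = c + c = 2*c)
-168*P(R(6), k) = -336*(-3 + 6) = -336*3 = -168*6 = -1008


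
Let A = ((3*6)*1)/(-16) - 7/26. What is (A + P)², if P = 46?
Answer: 21520321/10816 ≈ 1989.7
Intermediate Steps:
A = -145/104 (A = (18*1)*(-1/16) - 7*1/26 = 18*(-1/16) - 7/26 = -9/8 - 7/26 = -145/104 ≈ -1.3942)
(A + P)² = (-145/104 + 46)² = (4639/104)² = 21520321/10816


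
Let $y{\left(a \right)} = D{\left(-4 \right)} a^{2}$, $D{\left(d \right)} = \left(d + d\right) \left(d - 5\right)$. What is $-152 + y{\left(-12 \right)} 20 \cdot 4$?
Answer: $829288$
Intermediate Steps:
$D{\left(d \right)} = 2 d \left(-5 + d\right)$
$y{\left(a \right)} = 72 a^{2}$ ($y{\left(a \right)} = 2 \left(-4\right) \left(-5 - 4\right) a^{2} = 2 \left(-4\right) \left(-9\right) a^{2} = 72 a^{2}$)
$-152 + y{\left(-12 \right)} 20 \cdot 4 = -152 + 72 \left(-12\right)^{2} \cdot 20 \cdot 4 = -152 + 72 \cdot 144 \cdot 80 = -152 + 10368 \cdot 80 = -152 + 829440 = 829288$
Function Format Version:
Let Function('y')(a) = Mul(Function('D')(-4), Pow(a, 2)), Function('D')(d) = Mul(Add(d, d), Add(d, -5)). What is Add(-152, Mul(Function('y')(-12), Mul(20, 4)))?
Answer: 829288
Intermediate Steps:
Function('D')(d) = Mul(2, d, Add(-5, d)) (Function('D')(d) = Mul(Mul(2, d), Add(-5, d)) = Mul(2, d, Add(-5, d)))
Function('y')(a) = Mul(72, Pow(a, 2)) (Function('y')(a) = Mul(Mul(2, -4, Add(-5, -4)), Pow(a, 2)) = Mul(Mul(2, -4, -9), Pow(a, 2)) = Mul(72, Pow(a, 2)))
Add(-152, Mul(Function('y')(-12), Mul(20, 4))) = Add(-152, Mul(Mul(72, Pow(-12, 2)), Mul(20, 4))) = Add(-152, Mul(Mul(72, 144), 80)) = Add(-152, Mul(10368, 80)) = Add(-152, 829440) = 829288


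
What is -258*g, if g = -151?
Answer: 38958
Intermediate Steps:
-258*g = -258*(-151) = 38958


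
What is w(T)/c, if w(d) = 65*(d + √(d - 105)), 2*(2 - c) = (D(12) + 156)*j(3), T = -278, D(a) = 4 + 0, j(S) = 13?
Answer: 9035/519 - 65*I*√383/1038 ≈ 17.408 - 1.2255*I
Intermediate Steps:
D(a) = 4
c = -1038 (c = 2 - (4 + 156)*13/2 = 2 - 80*13 = 2 - ½*2080 = 2 - 1040 = -1038)
w(d) = 65*d + 65*√(-105 + d) (w(d) = 65*(d + √(-105 + d)) = 65*d + 65*√(-105 + d))
w(T)/c = (65*(-278) + 65*√(-105 - 278))/(-1038) = (-18070 + 65*√(-383))*(-1/1038) = (-18070 + 65*(I*√383))*(-1/1038) = (-18070 + 65*I*√383)*(-1/1038) = 9035/519 - 65*I*√383/1038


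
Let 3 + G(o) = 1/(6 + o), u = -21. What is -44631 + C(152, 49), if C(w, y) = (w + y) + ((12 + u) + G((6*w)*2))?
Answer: -81328859/1830 ≈ -44442.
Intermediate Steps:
G(o) = -3 + 1/(6 + o)
C(w, y) = -9 + w + y + (-17 - 36*w)/(6 + 12*w) (C(w, y) = (w + y) + ((12 - 21) + (-17 - 3*6*w*2)/(6 + (6*w)*2)) = (w + y) + (-9 + (-17 - 36*w)/(6 + 12*w)) = -9 + w + y + (-17 - 36*w)/(6 + 12*w))
-44631 + C(152, 49) = -44631 + (-17 - 36*152 + 6*(1 + 2*152)*(-9 + 152 + 49))/(6*(1 + 2*152)) = -44631 + (-17 - 5472 + 6*(1 + 304)*192)/(6*(1 + 304)) = -44631 + (1/6)*(-17 - 5472 + 6*305*192)/305 = -44631 + (1/6)*(1/305)*(-17 - 5472 + 351360) = -44631 + (1/6)*(1/305)*345871 = -44631 + 345871/1830 = -81328859/1830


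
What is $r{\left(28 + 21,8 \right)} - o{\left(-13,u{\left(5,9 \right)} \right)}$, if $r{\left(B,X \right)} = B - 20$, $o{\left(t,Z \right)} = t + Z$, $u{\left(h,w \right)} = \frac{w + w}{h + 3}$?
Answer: $\frac{159}{4} \approx 39.75$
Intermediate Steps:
$u{\left(h,w \right)} = \frac{2 w}{3 + h}$
$o{\left(t,Z \right)} = Z + t$
$r{\left(B,X \right)} = -20 + B$ ($r{\left(B,X \right)} = B - 20 = -20 + B$)
$r{\left(28 + 21,8 \right)} - o{\left(-13,u{\left(5,9 \right)} \right)} = \left(-20 + \left(28 + 21\right)\right) - \left(2 \cdot 9 \frac{1}{3 + 5} - 13\right) = \left(-20 + 49\right) - \left(2 \cdot 9 \cdot \frac{1}{8} - 13\right) = 29 - \left(2 \cdot 9 \cdot \frac{1}{8} - 13\right) = 29 - \left(\frac{9}{4} - 13\right) = 29 - - \frac{43}{4} = 29 + \frac{43}{4} = \frac{159}{4}$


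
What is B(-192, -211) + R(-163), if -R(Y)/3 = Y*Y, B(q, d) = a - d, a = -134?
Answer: -79630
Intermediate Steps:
B(q, d) = -134 - d
R(Y) = -3*Y**2 (R(Y) = -3*Y*Y = -3*Y**2)
B(-192, -211) + R(-163) = (-134 - 1*(-211)) - 3*(-163)**2 = (-134 + 211) - 3*26569 = 77 - 79707 = -79630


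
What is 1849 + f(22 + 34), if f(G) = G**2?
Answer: 4985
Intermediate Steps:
1849 + f(22 + 34) = 1849 + (22 + 34)**2 = 1849 + 56**2 = 1849 + 3136 = 4985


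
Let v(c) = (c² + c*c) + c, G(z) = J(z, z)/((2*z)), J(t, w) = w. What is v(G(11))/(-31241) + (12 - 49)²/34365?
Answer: 42734564/1073596965 ≈ 0.039805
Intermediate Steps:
G(z) = ½ (G(z) = z/((2*z)) = z*(1/(2*z)) = ½)
v(c) = c + 2*c² (v(c) = (c² + c²) + c = 2*c² + c = c + 2*c²)
v(G(11))/(-31241) + (12 - 49)²/34365 = ((1 + 2*(½))/2)/(-31241) + (12 - 49)²/34365 = ((1 + 1)/2)*(-1/31241) + (-37)²*(1/34365) = ((½)*2)*(-1/31241) + 1369*(1/34365) = 1*(-1/31241) + 1369/34365 = -1/31241 + 1369/34365 = 42734564/1073596965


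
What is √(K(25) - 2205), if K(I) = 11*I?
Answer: I*√1930 ≈ 43.932*I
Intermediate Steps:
√(K(25) - 2205) = √(11*25 - 2205) = √(275 - 2205) = √(-1930) = I*√1930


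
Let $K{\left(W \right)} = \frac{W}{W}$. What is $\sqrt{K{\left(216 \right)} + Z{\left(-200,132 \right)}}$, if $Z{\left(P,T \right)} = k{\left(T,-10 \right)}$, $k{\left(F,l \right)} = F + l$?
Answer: $\sqrt{123} \approx 11.091$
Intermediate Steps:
$K{\left(W \right)} = 1$
$Z{\left(P,T \right)} = -10 + T$ ($Z{\left(P,T \right)} = T - 10 = -10 + T$)
$\sqrt{K{\left(216 \right)} + Z{\left(-200,132 \right)}} = \sqrt{1 + \left(-10 + 132\right)} = \sqrt{1 + 122} = \sqrt{123}$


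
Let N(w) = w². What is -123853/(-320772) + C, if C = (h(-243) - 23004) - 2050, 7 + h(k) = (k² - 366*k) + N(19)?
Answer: 39547141417/320772 ≈ 1.2329e+5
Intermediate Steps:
h(k) = 354 + k² - 366*k (h(k) = -7 + ((k² - 366*k) + 19²) = -7 + ((k² - 366*k) + 361) = -7 + (361 + k² - 366*k) = 354 + k² - 366*k)
C = 123287 (C = ((354 + (-243)² - 366*(-243)) - 23004) - 2050 = ((354 + 59049 + 88938) - 23004) - 2050 = (148341 - 23004) - 2050 = 125337 - 2050 = 123287)
-123853/(-320772) + C = -123853/(-320772) + 123287 = -123853*(-1/320772) + 123287 = 123853/320772 + 123287 = 39547141417/320772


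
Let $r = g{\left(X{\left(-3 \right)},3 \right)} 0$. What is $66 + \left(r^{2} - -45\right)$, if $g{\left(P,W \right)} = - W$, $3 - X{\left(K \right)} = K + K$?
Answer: $111$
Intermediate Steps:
$X{\left(K \right)} = 3 - 2 K$ ($X{\left(K \right)} = 3 - \left(K + K\right) = 3 - 2 K$)
$r = 0$ ($r = \left(-1\right) 3 \cdot 0 = \left(-3\right) 0 = 0$)
$66 + \left(r^{2} - -45\right) = 66 + \left(0^{2} - -45\right) = 66 + \left(0 + 45\right) = 66 + 45 = 111$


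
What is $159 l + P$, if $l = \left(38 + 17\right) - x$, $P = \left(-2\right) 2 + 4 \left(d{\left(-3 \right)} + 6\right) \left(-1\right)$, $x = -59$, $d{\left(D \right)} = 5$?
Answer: $18078$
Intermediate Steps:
$P = -48$ ($P = \left(-2\right) 2 + 4 \left(5 + 6\right) \left(-1\right) = -4 + 4 \cdot 11 \left(-1\right) = -4 + 44 \left(-1\right) = -4 - 44 = -48$)
$l = 114$ ($l = \left(38 + 17\right) - -59 = 55 + 59 = 114$)
$159 l + P = 159 \cdot 114 - 48 = 18126 - 48 = 18078$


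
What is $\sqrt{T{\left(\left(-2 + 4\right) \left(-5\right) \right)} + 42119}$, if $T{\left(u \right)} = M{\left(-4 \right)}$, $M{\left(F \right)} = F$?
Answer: $\sqrt{42115} \approx 205.22$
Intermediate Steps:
$T{\left(u \right)} = -4$
$\sqrt{T{\left(\left(-2 + 4\right) \left(-5\right) \right)} + 42119} = \sqrt{-4 + 42119} = \sqrt{42115}$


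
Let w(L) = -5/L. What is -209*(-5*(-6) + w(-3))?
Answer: -19855/3 ≈ -6618.3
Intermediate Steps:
-209*(-5*(-6) + w(-3)) = -209*(-5*(-6) - 5/(-3)) = -209*(30 - 5*(-⅓)) = -209*(30 + 5/3) = -209*95/3 = -19855/3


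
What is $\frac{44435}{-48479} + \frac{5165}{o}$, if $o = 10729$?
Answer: $- \frac{226349080}{520131191} \approx -0.43518$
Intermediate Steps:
$\frac{44435}{-48479} + \frac{5165}{o} = \frac{44435}{-48479} + \frac{5165}{10729} = 44435 \left(- \frac{1}{48479}\right) + 5165 \cdot \frac{1}{10729} = - \frac{44435}{48479} + \frac{5165}{10729} = - \frac{226349080}{520131191}$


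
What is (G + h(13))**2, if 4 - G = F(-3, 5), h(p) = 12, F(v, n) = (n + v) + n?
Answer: 81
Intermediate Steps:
F(v, n) = v + 2*n
G = -3 (G = 4 - (-3 + 2*5) = 4 - (-3 + 10) = 4 - 1*7 = 4 - 7 = -3)
(G + h(13))**2 = (-3 + 12)**2 = 9**2 = 81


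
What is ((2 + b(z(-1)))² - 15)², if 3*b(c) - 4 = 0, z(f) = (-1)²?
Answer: 1225/81 ≈ 15.123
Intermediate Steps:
z(f) = 1
b(c) = 4/3 (b(c) = 4/3 + (⅓)*0 = 4/3 + 0 = 4/3)
((2 + b(z(-1)))² - 15)² = ((2 + 4/3)² - 15)² = ((10/3)² - 15)² = (100/9 - 15)² = (-35/9)² = 1225/81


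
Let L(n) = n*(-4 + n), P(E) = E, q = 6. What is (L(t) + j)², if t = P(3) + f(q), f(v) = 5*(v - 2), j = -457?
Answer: 400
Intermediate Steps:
f(v) = -10 + 5*v (f(v) = 5*(-2 + v) = -10 + 5*v)
t = 23 (t = 3 + (-10 + 5*6) = 3 + (-10 + 30) = 3 + 20 = 23)
(L(t) + j)² = (23*(-4 + 23) - 457)² = (23*19 - 457)² = (437 - 457)² = (-20)² = 400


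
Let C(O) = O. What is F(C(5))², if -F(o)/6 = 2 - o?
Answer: 324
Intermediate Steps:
F(o) = -12 + 6*o (F(o) = -6*(2 - o) = -12 + 6*o)
F(C(5))² = (-12 + 6*5)² = (-12 + 30)² = 18² = 324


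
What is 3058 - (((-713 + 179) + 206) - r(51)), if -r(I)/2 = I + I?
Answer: 3182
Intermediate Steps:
r(I) = -4*I (r(I) = -2*(I + I) = -4*I)
3058 - (((-713 + 179) + 206) - r(51)) = 3058 - (((-713 + 179) + 206) - (-4)*51) = 3058 - ((-534 + 206) - 1*(-204)) = 3058 - (-328 + 204) = 3058 - 1*(-124) = 3058 + 124 = 3182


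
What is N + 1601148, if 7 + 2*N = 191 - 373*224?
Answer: 1559464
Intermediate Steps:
N = -41684 (N = -7/2 + (191 - 373*224)/2 = -7/2 + (191 - 83552)/2 = -7/2 + (½)*(-83361) = -7/2 - 83361/2 = -41684)
N + 1601148 = -41684 + 1601148 = 1559464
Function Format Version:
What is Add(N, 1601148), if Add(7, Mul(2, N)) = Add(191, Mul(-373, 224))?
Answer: 1559464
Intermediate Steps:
N = -41684 (N = Add(Rational(-7, 2), Mul(Rational(1, 2), Add(191, Mul(-373, 224)))) = Add(Rational(-7, 2), Mul(Rational(1, 2), Add(191, -83552))) = Add(Rational(-7, 2), Mul(Rational(1, 2), -83361)) = Add(Rational(-7, 2), Rational(-83361, 2)) = -41684)
Add(N, 1601148) = Add(-41684, 1601148) = 1559464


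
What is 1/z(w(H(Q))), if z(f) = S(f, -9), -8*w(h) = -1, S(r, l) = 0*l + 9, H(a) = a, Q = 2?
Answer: 1/9 ≈ 0.11111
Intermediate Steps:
S(r, l) = 9 (S(r, l) = 0 + 9 = 9)
w(h) = 1/8 (w(h) = -1/8*(-1) = 1/8)
z(f) = 9
1/z(w(H(Q))) = 1/9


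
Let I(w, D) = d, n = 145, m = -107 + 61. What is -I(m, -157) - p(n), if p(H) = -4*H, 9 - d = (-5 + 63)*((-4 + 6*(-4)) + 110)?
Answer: 5327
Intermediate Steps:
d = -4747 (d = 9 - (-5 + 63)*((-4 + 6*(-4)) + 110) = 9 - 58*((-4 - 24) + 110) = 9 - 58*(-28 + 110) = 9 - 58*82 = 9 - 1*4756 = 9 - 4756 = -4747)
m = -46
I(w, D) = -4747
-I(m, -157) - p(n) = -1*(-4747) - (-4)*145 = 4747 - 1*(-580) = 4747 + 580 = 5327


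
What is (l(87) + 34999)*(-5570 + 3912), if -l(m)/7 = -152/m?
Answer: -5050229866/87 ≈ -5.8049e+7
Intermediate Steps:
l(m) = 1064/m (l(m) = -(-1064)/m = 1064/m)
(l(87) + 34999)*(-5570 + 3912) = (1064/87 + 34999)*(-5570 + 3912) = (1064*(1/87) + 34999)*(-1658) = (1064/87 + 34999)*(-1658) = (3045977/87)*(-1658) = -5050229866/87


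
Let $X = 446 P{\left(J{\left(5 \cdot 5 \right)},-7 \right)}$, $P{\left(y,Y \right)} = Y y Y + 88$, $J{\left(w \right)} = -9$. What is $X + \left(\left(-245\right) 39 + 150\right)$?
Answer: $-166843$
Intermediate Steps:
$P{\left(y,Y \right)} = 88 + y Y^{2}$ ($P{\left(y,Y \right)} = y Y^{2} + 88 = 88 + y Y^{2}$)
$X = -157438$ ($X = 446 \left(88 - 9 \left(-7\right)^{2}\right) = 446 \left(88 - 441\right) = 446 \left(-353\right) = -157438$)
$X + \left(\left(-245\right) 39 + 150\right) = -157438 + \left(\left(-245\right) 39 + 150\right) = -157438 + \left(-9555 + 150\right) = -157438 - 9405 = -166843$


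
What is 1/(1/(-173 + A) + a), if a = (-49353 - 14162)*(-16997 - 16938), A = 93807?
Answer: 93634/201816993711851 ≈ 4.6396e-10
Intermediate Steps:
a = 2155381525 (a = -63515*(-33935) = 2155381525)
1/(1/(-173 + A) + a) = 1/(1/(-173 + 93807) + 2155381525) = 1/(1/93634 + 2155381525) = 1/(201816993711851/93634) = 93634/201816993711851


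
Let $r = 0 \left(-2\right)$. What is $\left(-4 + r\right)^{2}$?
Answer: $16$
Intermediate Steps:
$r = 0$
$\left(-4 + r\right)^{2} = \left(-4 + 0\right)^{2} = \left(-4\right)^{2} = 16$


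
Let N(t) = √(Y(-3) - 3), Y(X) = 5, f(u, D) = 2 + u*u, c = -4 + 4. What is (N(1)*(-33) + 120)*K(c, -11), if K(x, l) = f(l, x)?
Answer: 14760 - 4059*√2 ≈ 9019.7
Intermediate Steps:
c = 0
f(u, D) = 2 + u²
K(x, l) = 2 + l²
N(t) = √2 (N(t) = √(5 - 3) = √2)
(N(1)*(-33) + 120)*K(c, -11) = (√2*(-33) + 120)*(2 + (-11)²) = (-33*√2 + 120)*(2 + 121) = (120 - 33*√2)*123 = 14760 - 4059*√2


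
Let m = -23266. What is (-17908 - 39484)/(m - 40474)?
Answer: 14348/15935 ≈ 0.90041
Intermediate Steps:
(-17908 - 39484)/(m - 40474) = (-17908 - 39484)/(-23266 - 40474) = -57392/(-63740) = -57392*(-1/63740) = 14348/15935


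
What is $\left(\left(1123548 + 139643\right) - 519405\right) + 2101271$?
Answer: $2845057$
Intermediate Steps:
$\left(\left(1123548 + 139643\right) - 519405\right) + 2101271 = \left(1263191 - 519405\right) + 2101271 = 743786 + 2101271 = 2845057$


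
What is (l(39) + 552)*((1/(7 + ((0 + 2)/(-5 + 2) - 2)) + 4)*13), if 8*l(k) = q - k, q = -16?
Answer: 239855/8 ≈ 29982.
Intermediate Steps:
l(k) = -2 - k/8 (l(k) = (-16 - k)/8 = -2 - k/8)
(l(39) + 552)*((1/(7 + ((0 + 2)/(-5 + 2) - 2)) + 4)*13) = ((-2 - 1/8*39) + 552)*((1/(7 + ((0 + 2)/(-5 + 2) - 2)) + 4)*13) = ((-2 - 39/8) + 552)*((1/(7 + (2/(-3) - 2)) + 4)*13) = (-55/8 + 552)*((1/(7 + (2*(-1/3) - 2)) + 4)*13) = 4361*((1/(7 + (-2/3 - 2)) + 4)*13)/8 = 4361*((1/(7 - 8/3) + 4)*13)/8 = 4361*((1/(13/3) + 4)*13)/8 = 4361*((3/13 + 4)*13)/8 = 4361*((55/13)*13)/8 = (4361/8)*55 = 239855/8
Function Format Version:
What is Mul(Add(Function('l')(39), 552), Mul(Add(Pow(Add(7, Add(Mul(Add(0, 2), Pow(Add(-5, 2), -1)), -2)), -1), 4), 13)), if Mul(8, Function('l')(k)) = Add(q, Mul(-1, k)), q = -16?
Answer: Rational(239855, 8) ≈ 29982.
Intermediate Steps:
Function('l')(k) = Add(-2, Mul(Rational(-1, 8), k)) (Function('l')(k) = Mul(Rational(1, 8), Add(-16, Mul(-1, k))) = Add(-2, Mul(Rational(-1, 8), k)))
Mul(Add(Function('l')(39), 552), Mul(Add(Pow(Add(7, Add(Mul(Add(0, 2), Pow(Add(-5, 2), -1)), -2)), -1), 4), 13)) = Mul(Add(Add(-2, Mul(Rational(-1, 8), 39)), 552), Mul(Add(Pow(Add(7, Add(Mul(Add(0, 2), Pow(Add(-5, 2), -1)), -2)), -1), 4), 13)) = Mul(Add(Add(-2, Rational(-39, 8)), 552), Mul(Add(Pow(Add(7, Add(Mul(2, Pow(-3, -1)), -2)), -1), 4), 13)) = Mul(Add(Rational(-55, 8), 552), Mul(Add(Pow(Add(7, Add(Mul(2, Rational(-1, 3)), -2)), -1), 4), 13)) = Mul(Rational(4361, 8), Mul(Add(Pow(Add(7, Add(Rational(-2, 3), -2)), -1), 4), 13)) = Mul(Rational(4361, 8), Mul(Add(Pow(Add(7, Rational(-8, 3)), -1), 4), 13)) = Mul(Rational(4361, 8), Mul(Add(Pow(Rational(13, 3), -1), 4), 13)) = Mul(Rational(4361, 8), Mul(Add(Rational(3, 13), 4), 13)) = Mul(Rational(4361, 8), Mul(Rational(55, 13), 13)) = Mul(Rational(4361, 8), 55) = Rational(239855, 8)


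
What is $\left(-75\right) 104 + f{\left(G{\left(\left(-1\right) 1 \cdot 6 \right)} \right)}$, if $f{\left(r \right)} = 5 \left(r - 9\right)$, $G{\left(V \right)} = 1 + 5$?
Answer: $-7815$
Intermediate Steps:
$G{\left(V \right)} = 6$
$f{\left(r \right)} = -45 + 5 r$ ($f{\left(r \right)} = 5 \left(-9 + r\right) = -45 + 5 r$)
$\left(-75\right) 104 + f{\left(G{\left(\left(-1\right) 1 \cdot 6 \right)} \right)} = \left(-75\right) 104 + \left(-45 + 5 \cdot 6\right) = -7800 + \left(-45 + 30\right) = -7800 - 15 = -7815$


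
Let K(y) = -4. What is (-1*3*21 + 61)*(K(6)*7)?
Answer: 56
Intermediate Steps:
(-1*3*21 + 61)*(K(6)*7) = (-1*3*21 + 61)*(-4*7) = (-3*21 + 61)*(-28) = (-63 + 61)*(-28) = -2*(-28) = 56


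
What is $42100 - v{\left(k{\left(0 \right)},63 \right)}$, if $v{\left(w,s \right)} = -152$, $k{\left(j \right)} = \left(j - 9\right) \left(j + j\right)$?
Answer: $42252$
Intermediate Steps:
$k{\left(j \right)} = 2 j \left(-9 + j\right)$ ($k{\left(j \right)} = \left(-9 + j\right) 2 j = 2 j \left(-9 + j\right)$)
$42100 - v{\left(k{\left(0 \right)},63 \right)} = 42100 - -152 = 42100 + 152 = 42252$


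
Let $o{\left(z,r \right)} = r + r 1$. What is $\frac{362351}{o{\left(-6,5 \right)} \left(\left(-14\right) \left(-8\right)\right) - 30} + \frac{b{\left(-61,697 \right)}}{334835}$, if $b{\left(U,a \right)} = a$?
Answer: $\frac{24265711363}{72994030} \approx 332.43$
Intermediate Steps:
$o{\left(z,r \right)} = 2 r$ ($o{\left(z,r \right)} = r + r = 2 r$)
$\frac{362351}{o{\left(-6,5 \right)} \left(\left(-14\right) \left(-8\right)\right) - 30} + \frac{b{\left(-61,697 \right)}}{334835} = \frac{362351}{2 \cdot 5 \left(\left(-14\right) \left(-8\right)\right) - 30} + \frac{697}{334835} = \frac{362351}{10 \cdot 112 - 30} + 697 \cdot \frac{1}{334835} = \frac{362351}{1120 - 30} + \frac{697}{334835} = \frac{362351}{1090} + \frac{697}{334835} = \frac{24265711363}{72994030}$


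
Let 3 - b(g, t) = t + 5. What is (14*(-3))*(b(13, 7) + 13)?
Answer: -168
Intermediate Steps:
b(g, t) = -2 - t (b(g, t) = 3 - (t + 5) = 3 - (5 + t) = 3 + (-5 - t) = -2 - t)
(14*(-3))*(b(13, 7) + 13) = (14*(-3))*((-2 - 1*7) + 13) = -42*((-2 - 7) + 13) = -42*(-9 + 13) = -42*4 = -168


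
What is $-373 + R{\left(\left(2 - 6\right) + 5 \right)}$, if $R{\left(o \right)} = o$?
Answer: $-372$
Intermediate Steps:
$-373 + R{\left(\left(2 - 6\right) + 5 \right)} = -373 + \left(\left(2 - 6\right) + 5\right) = -373 + \left(-4 + 5\right) = -373 + 1 = -372$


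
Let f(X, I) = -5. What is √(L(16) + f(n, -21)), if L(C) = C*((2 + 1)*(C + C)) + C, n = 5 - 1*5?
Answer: √1547 ≈ 39.332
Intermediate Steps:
n = 0 (n = 5 - 5 = 0)
L(C) = C + 6*C² (L(C) = C*(3*(2*C)) + C = C*(6*C) + C = 6*C² + C = C + 6*C²)
√(L(16) + f(n, -21)) = √(16*(1 + 6*16) - 5) = √(16*(1 + 96) - 5) = √(16*97 - 5) = √(1552 - 5) = √1547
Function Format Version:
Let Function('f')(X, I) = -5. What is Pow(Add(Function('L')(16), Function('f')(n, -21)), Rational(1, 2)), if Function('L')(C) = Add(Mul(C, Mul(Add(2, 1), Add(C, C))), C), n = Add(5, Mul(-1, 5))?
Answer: Pow(1547, Rational(1, 2)) ≈ 39.332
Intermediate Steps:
n = 0 (n = Add(5, -5) = 0)
Function('L')(C) = Add(C, Mul(6, Pow(C, 2))) (Function('L')(C) = Add(Mul(C, Mul(3, Mul(2, C))), C) = Add(Mul(C, Mul(6, C)), C) = Add(Mul(6, Pow(C, 2)), C) = Add(C, Mul(6, Pow(C, 2))))
Pow(Add(Function('L')(16), Function('f')(n, -21)), Rational(1, 2)) = Pow(Add(Mul(16, Add(1, Mul(6, 16))), -5), Rational(1, 2)) = Pow(Add(Mul(16, Add(1, 96)), -5), Rational(1, 2)) = Pow(Add(Mul(16, 97), -5), Rational(1, 2)) = Pow(Add(1552, -5), Rational(1, 2)) = Pow(1547, Rational(1, 2))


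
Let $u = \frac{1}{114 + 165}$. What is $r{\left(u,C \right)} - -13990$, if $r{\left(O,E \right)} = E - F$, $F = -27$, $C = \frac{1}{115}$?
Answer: $\frac{1611956}{115} \approx 14017.0$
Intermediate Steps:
$C = \frac{1}{115} \approx 0.0086956$
$u = \frac{1}{279} \approx 0.0035842$
$r{\left(O,E \right)} = 27 + E$ ($r{\left(O,E \right)} = E - -27 = E + 27 = 27 + E$)
$r{\left(u,C \right)} - -13990 = \left(27 + \frac{1}{115}\right) - -13990 = \frac{3106}{115} + 13990 = \frac{1611956}{115}$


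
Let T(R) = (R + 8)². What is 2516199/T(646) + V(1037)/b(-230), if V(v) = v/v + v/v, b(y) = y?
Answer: 96311723/16395780 ≈ 5.8742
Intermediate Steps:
V(v) = 2 (V(v) = 1 + 1 = 2)
T(R) = (8 + R)²
2516199/T(646) + V(1037)/b(-230) = 2516199/((8 + 646)²) + 2/(-230) = 2516199/(654²) + 2*(-1/230) = 2516199/427716 - 1/115 = 2516199*(1/427716) - 1/115 = 838733/142572 - 1/115 = 96311723/16395780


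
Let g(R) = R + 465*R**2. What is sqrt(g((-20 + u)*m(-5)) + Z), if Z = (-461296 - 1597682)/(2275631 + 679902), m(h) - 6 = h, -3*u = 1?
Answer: 2*sqrt(77104667394657642)/1266657 ≈ 438.44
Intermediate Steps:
u = -1/3 (u = -1/3*1 = -1/3 ≈ -0.33333)
m(h) = 6 + h
Z = -2058978/2955533 ≈ -0.69665
sqrt(g((-20 + u)*m(-5)) + Z) = sqrt(((-20 - 1/3)*(6 - 5))*(1 + 465*((-20 - 1/3)*(6 - 5))) - 2058978/2955533) = sqrt((-61/3*1)*(1 + 465*(-61/3*1)) - 2058978/2955533) = sqrt(-61*(1 + 465*(-61/3))/3 - 2058978/2955533) = sqrt(-61*(1 - 9455)/3 - 2058978/2955533) = sqrt(-61/3*(-9454) - 2058978/2955533) = sqrt(576694/3 - 2058978/2955533) = sqrt(1704431970968/8866599) = 2*sqrt(77104667394657642)/1266657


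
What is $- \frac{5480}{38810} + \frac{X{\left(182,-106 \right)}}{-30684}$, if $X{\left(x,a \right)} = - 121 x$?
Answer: $\frac{34326275}{59542302} \approx 0.5765$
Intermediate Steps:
$- \frac{5480}{38810} + \frac{X{\left(182,-106 \right)}}{-30684} = - \frac{5480}{38810} + \frac{\left(-121\right) 182}{-30684} = \left(-5480\right) \frac{1}{38810} - - \frac{11011}{15342} = - \frac{548}{3881} + \frac{11011}{15342} = \frac{34326275}{59542302}$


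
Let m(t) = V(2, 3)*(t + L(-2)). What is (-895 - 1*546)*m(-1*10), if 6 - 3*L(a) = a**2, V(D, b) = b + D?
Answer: 201740/3 ≈ 67247.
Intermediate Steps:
V(D, b) = D + b
L(a) = 2 - a**2/3
m(t) = 10/3 + 5*t (m(t) = (2 + 3)*(t + (2 - 1/3*(-2)**2)) = 5*(t + (2 - 1/3*4)) = 5*(t + (2 - 4/3)) = 5*(t + 2/3) = 5*(2/3 + t) = 10/3 + 5*t)
(-895 - 1*546)*m(-1*10) = (-895 - 1*546)*(10/3 + 5*(-1*10)) = (-895 - 546)*(10/3 + 5*(-10)) = -1441*(10/3 - 50) = -1441*(-140/3) = 201740/3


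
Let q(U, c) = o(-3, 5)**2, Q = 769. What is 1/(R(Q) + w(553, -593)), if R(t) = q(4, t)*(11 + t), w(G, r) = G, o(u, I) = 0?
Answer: 1/553 ≈ 0.0018083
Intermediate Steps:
q(U, c) = 0 (q(U, c) = 0**2 = 0)
R(t) = 0 (R(t) = 0*(11 + t) = 0)
1/(R(Q) + w(553, -593)) = 1/(0 + 553) = 1/553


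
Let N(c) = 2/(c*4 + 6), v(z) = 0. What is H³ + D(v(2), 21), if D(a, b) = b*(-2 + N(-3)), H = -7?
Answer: -392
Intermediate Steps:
N(c) = 2/(6 + 4*c) (N(c) = 2/(4*c + 6) = 2/(6 + 4*c))
D(a, b) = -7*b/3 (D(a, b) = b*(-2 + 1/(3 + 2*(-3))) = b*(-2 + 1/(3 - 6)) = b*(-2 + 1/(-3)) = b*(-2 - ⅓) = b*(-7/3) = -7*b/3)
H³ + D(v(2), 21) = (-7)³ - 7/3*21 = -343 - 49 = -392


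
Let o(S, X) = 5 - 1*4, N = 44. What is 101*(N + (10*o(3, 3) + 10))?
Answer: 6464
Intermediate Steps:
o(S, X) = 1 (o(S, X) = 5 - 4 = 1)
101*(N + (10*o(3, 3) + 10)) = 101*(44 + (10*1 + 10)) = 101*(44 + (10 + 10)) = 101*(44 + 20) = 101*64 = 6464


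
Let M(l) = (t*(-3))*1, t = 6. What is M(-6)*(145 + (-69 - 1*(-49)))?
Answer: -2250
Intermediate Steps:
M(l) = -18 (M(l) = (6*(-3))*1 = -18*1 = -18)
M(-6)*(145 + (-69 - 1*(-49))) = -18*(145 + (-69 - 1*(-49))) = -18*(145 + (-69 + 49)) = -18*(145 - 20) = -18*125 = -2250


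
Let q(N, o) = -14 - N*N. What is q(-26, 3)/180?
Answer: -23/6 ≈ -3.8333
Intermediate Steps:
q(N, o) = -14 - N²
q(-26, 3)/180 = (-14 - 1*(-26)²)/180 = (-14 - 1*676)*(1/180) = (-14 - 676)*(1/180) = -690*1/180 = -23/6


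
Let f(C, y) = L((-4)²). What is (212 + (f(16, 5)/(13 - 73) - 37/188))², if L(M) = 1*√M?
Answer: 356524827409/7952400 ≈ 44832.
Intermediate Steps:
L(M) = √M
f(C, y) = 4 (f(C, y) = √((-4)²) = √16 = 4)
(212 + (f(16, 5)/(13 - 73) - 37/188))² = (212 + (4/(13 - 73) - 37/188))² = (212 + (4/(-60) - 37*1/188))² = (212 + (4*(-1/60) - 37/188))² = (212 + (-1/15 - 37/188))² = (212 - 743/2820)² = (597097/2820)² = 356524827409/7952400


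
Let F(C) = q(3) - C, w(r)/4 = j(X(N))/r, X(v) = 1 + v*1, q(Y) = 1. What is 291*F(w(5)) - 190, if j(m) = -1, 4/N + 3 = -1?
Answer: 1669/5 ≈ 333.80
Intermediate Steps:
N = -1 (N = 4/(-3 - 1) = 4/(-4) = 4*(-¼) = -1)
X(v) = 1 + v
w(r) = -4/r (w(r) = 4*(-1/r) = -4/r)
F(C) = 1 - C
291*F(w(5)) - 190 = 291*(1 - (-4)/5) - 190 = 291*(1 - 1*(-⅘)) - 190 = 291*(1 + ⅘) - 190 = 291*(9/5) - 190 = 2619/5 - 190 = 1669/5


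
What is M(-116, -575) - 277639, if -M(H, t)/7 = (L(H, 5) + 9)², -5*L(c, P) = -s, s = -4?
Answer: -6952742/25 ≈ -2.7811e+5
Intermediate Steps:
L(c, P) = -⅘ (L(c, P) = -(-1)*(-4)/5 = -⅕*4 = -⅘)
M(H, t) = -11767/25 (M(H, t) = -7*(-⅘ + 9)² = -7*(41/5)² = -7*1681/25 = -11767/25)
M(-116, -575) - 277639 = -11767/25 - 277639 = -6952742/25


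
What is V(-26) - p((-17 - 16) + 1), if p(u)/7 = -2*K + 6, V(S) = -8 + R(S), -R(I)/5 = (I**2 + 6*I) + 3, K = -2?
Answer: -2693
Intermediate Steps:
R(I) = -15 - 30*I - 5*I**2 (R(I) = -5*((I**2 + 6*I) + 3) = -5*(3 + I**2 + 6*I) = -15 - 30*I - 5*I**2)
V(S) = -23 - 30*S - 5*S**2 (V(S) = -8 + (-15 - 30*S - 5*S**2) = -23 - 30*S - 5*S**2)
p(u) = 70 (p(u) = 7*(-2*(-2) + 6) = 7*(4 + 6) = 7*10 = 70)
V(-26) - p((-17 - 16) + 1) = (-23 - 30*(-26) - 5*(-26)**2) - 1*70 = (-23 + 780 - 5*676) - 70 = (-23 + 780 - 3380) - 70 = -2623 - 70 = -2693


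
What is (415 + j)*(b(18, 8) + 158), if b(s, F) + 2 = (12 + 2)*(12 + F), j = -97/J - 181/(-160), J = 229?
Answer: 1660236661/9160 ≈ 1.8125e+5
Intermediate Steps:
j = 25929/36640 (j = -97/229 - 181/(-160) = -97*1/229 - 181*(-1/160) = -97/229 + 181/160 = 25929/36640 ≈ 0.70767)
b(s, F) = 166 + 14*F (b(s, F) = -2 + (12 + 2)*(12 + F) = -2 + 14*(12 + F) = -2 + (168 + 14*F) = 166 + 14*F)
(415 + j)*(b(18, 8) + 158) = (415 + 25929/36640)*((166 + 14*8) + 158) = 15231529*((166 + 112) + 158)/36640 = 15231529*(278 + 158)/36640 = (15231529/36640)*436 = 1660236661/9160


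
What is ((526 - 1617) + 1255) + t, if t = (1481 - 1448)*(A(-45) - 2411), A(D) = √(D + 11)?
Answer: -79399 + 33*I*√34 ≈ -79399.0 + 192.42*I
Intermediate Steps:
A(D) = √(11 + D)
t = -79563 + 33*I*√34 (t = (1481 - 1448)*(√(11 - 45) - 2411) = 33*(√(-34) - 2411) = 33*(I*√34 - 2411) = 33*(-2411 + I*√34) = -79563 + 33*I*√34 ≈ -79563.0 + 192.42*I)
((526 - 1617) + 1255) + t = ((526 - 1617) + 1255) + (-79563 + 33*I*√34) = (-1091 + 1255) + (-79563 + 33*I*√34) = 164 + (-79563 + 33*I*√34) = -79399 + 33*I*√34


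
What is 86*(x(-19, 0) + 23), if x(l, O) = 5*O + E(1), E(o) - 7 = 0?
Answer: 2580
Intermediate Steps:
E(o) = 7 (E(o) = 7 + 0 = 7)
x(l, O) = 7 + 5*O (x(l, O) = 5*O + 7 = 7 + 5*O)
86*(x(-19, 0) + 23) = 86*((7 + 5*0) + 23) = 86*((7 + 0) + 23) = 86*(7 + 23) = 86*30 = 2580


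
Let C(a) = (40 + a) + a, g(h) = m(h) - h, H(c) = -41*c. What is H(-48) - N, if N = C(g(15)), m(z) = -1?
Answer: 1960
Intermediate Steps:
g(h) = -1 - h
C(a) = 40 + 2*a
N = 8 (N = 40 + 2*(-1 - 1*15) = 40 + 2*(-1 - 15) = 40 + 2*(-16) = 40 - 32 = 8)
H(-48) - N = -41*(-48) - 1*8 = 1968 - 8 = 1960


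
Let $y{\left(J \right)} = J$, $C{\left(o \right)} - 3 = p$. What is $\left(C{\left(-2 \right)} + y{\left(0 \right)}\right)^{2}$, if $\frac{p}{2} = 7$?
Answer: $289$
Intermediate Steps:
$p = 14$ ($p = 2 \cdot 7 = 14$)
$C{\left(o \right)} = 17$ ($C{\left(o \right)} = 3 + 14 = 17$)
$\left(C{\left(-2 \right)} + y{\left(0 \right)}\right)^{2} = \left(17 + 0\right)^{2} = 17^{2} = 289$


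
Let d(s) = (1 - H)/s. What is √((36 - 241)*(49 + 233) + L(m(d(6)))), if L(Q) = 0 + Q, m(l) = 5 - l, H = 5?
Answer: I*√520239/3 ≈ 240.43*I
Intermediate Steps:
d(s) = -4/s (d(s) = (1 - 1*5)/s = (1 - 5)/s = -4/s)
L(Q) = Q
√((36 - 241)*(49 + 233) + L(m(d(6)))) = √((36 - 241)*(49 + 233) + (5 - (-4)/6)) = √(-205*282 + (5 - (-4)/6)) = √(-57810 + (5 - 1*(-⅔))) = √(-57810 + (5 + ⅔)) = √(-57810 + 17/3) = √(-173413/3) = I*√520239/3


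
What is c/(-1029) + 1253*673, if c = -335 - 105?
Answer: 867724241/1029 ≈ 8.4327e+5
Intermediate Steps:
c = -440
c/(-1029) + 1253*673 = -440/(-1029) + 1253*673 = -440*(-1/1029) + 843269 = 440/1029 + 843269 = 867724241/1029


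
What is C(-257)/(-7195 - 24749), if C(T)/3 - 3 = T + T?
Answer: 511/10648 ≈ 0.047990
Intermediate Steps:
C(T) = 9 + 6*T (C(T) = 9 + 3*(T + T) = 9 + 3*(2*T) = 9 + 6*T)
C(-257)/(-7195 - 24749) = (9 + 6*(-257))/(-7195 - 24749) = (9 - 1542)/(-31944) = -1533*(-1/31944) = 511/10648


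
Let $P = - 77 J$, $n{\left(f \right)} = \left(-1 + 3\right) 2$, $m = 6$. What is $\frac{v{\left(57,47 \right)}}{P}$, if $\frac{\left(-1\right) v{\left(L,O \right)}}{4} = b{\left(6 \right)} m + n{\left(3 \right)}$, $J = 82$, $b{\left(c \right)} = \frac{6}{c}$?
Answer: $\frac{20}{3157} \approx 0.0063351$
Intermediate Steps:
$n{\left(f \right)} = 4$ ($n{\left(f \right)} = 2 \cdot 2 = 4$)
$v{\left(L,O \right)} = -40$ ($v{\left(L,O \right)} = - 4 \left(\frac{6}{6} \cdot 6 + 4\right) = - 4 \left(6 \cdot \frac{1}{6} \cdot 6 + 4\right) = - 4 \left(1 \cdot 6 + 4\right) = - 4 \left(6 + 4\right) = \left(-4\right) 10 = -40$)
$P = -6314$ ($P = \left(-77\right) 82 = -6314$)
$\frac{v{\left(57,47 \right)}}{P} = - \frac{40}{-6314} = \left(-40\right) \left(- \frac{1}{6314}\right) = \frac{20}{3157}$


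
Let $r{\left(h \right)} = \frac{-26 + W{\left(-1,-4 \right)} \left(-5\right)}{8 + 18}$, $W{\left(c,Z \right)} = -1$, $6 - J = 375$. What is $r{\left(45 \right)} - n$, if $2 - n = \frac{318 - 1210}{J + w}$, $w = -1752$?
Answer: $- \frac{131641}{55146} \approx -2.3871$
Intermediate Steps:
$J = -369$ ($J = 6 - 375 = -369$)
$r{\left(h \right)} = - \frac{21}{26}$ ($r{\left(h \right)} = \frac{-26 - -5}{8 + 18} = \frac{-26 + 5}{26} = \left(-21\right) \frac{1}{26} = - \frac{21}{26}$)
$n = \frac{3350}{2121}$ ($n = 2 - \frac{318 - 1210}{-369 - 1752} = 2 - - \frac{892}{-2121} = 2 - \left(-892\right) \left(- \frac{1}{2121}\right) = 2 - \frac{892}{2121} = \frac{3350}{2121} \approx 1.5794$)
$r{\left(45 \right)} - n = - \frac{21}{26} - \frac{3350}{2121} = - \frac{131641}{55146}$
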